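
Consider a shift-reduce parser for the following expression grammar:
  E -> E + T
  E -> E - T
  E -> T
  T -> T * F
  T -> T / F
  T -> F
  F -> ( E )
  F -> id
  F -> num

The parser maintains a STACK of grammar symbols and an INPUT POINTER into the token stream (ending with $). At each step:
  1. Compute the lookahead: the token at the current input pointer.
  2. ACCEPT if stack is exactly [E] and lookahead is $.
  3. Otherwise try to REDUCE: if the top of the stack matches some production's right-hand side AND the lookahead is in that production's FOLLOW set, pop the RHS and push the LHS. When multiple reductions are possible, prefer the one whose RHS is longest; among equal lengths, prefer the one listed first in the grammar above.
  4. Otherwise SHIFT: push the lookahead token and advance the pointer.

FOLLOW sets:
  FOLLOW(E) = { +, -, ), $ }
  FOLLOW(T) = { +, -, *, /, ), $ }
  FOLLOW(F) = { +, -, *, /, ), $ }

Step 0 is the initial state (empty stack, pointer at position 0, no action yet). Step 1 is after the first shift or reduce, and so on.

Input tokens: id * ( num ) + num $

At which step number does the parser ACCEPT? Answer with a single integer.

Answer: 19

Derivation:
Step 1: shift id. Stack=[id] ptr=1 lookahead=* remaining=[* ( num ) + num $]
Step 2: reduce F->id. Stack=[F] ptr=1 lookahead=* remaining=[* ( num ) + num $]
Step 3: reduce T->F. Stack=[T] ptr=1 lookahead=* remaining=[* ( num ) + num $]
Step 4: shift *. Stack=[T *] ptr=2 lookahead=( remaining=[( num ) + num $]
Step 5: shift (. Stack=[T * (] ptr=3 lookahead=num remaining=[num ) + num $]
Step 6: shift num. Stack=[T * ( num] ptr=4 lookahead=) remaining=[) + num $]
Step 7: reduce F->num. Stack=[T * ( F] ptr=4 lookahead=) remaining=[) + num $]
Step 8: reduce T->F. Stack=[T * ( T] ptr=4 lookahead=) remaining=[) + num $]
Step 9: reduce E->T. Stack=[T * ( E] ptr=4 lookahead=) remaining=[) + num $]
Step 10: shift ). Stack=[T * ( E )] ptr=5 lookahead=+ remaining=[+ num $]
Step 11: reduce F->( E ). Stack=[T * F] ptr=5 lookahead=+ remaining=[+ num $]
Step 12: reduce T->T * F. Stack=[T] ptr=5 lookahead=+ remaining=[+ num $]
Step 13: reduce E->T. Stack=[E] ptr=5 lookahead=+ remaining=[+ num $]
Step 14: shift +. Stack=[E +] ptr=6 lookahead=num remaining=[num $]
Step 15: shift num. Stack=[E + num] ptr=7 lookahead=$ remaining=[$]
Step 16: reduce F->num. Stack=[E + F] ptr=7 lookahead=$ remaining=[$]
Step 17: reduce T->F. Stack=[E + T] ptr=7 lookahead=$ remaining=[$]
Step 18: reduce E->E + T. Stack=[E] ptr=7 lookahead=$ remaining=[$]
Step 19: accept. Stack=[E] ptr=7 lookahead=$ remaining=[$]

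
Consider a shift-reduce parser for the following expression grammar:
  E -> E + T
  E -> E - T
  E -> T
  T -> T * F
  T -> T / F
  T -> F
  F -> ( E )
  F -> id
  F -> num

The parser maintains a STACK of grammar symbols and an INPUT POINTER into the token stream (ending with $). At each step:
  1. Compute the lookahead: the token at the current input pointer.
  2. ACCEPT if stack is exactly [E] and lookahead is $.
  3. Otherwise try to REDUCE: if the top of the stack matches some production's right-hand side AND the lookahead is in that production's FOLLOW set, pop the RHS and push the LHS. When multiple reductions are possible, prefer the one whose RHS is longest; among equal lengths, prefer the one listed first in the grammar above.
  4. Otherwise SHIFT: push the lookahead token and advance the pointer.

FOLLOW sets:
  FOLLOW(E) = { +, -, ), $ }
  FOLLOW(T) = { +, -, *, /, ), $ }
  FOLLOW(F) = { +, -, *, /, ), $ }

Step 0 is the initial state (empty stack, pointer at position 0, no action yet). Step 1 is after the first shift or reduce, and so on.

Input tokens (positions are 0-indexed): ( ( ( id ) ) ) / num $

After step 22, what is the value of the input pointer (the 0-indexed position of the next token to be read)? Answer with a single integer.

Step 1: shift (. Stack=[(] ptr=1 lookahead=( remaining=[( ( id ) ) ) / num $]
Step 2: shift (. Stack=[( (] ptr=2 lookahead=( remaining=[( id ) ) ) / num $]
Step 3: shift (. Stack=[( ( (] ptr=3 lookahead=id remaining=[id ) ) ) / num $]
Step 4: shift id. Stack=[( ( ( id] ptr=4 lookahead=) remaining=[) ) ) / num $]
Step 5: reduce F->id. Stack=[( ( ( F] ptr=4 lookahead=) remaining=[) ) ) / num $]
Step 6: reduce T->F. Stack=[( ( ( T] ptr=4 lookahead=) remaining=[) ) ) / num $]
Step 7: reduce E->T. Stack=[( ( ( E] ptr=4 lookahead=) remaining=[) ) ) / num $]
Step 8: shift ). Stack=[( ( ( E )] ptr=5 lookahead=) remaining=[) ) / num $]
Step 9: reduce F->( E ). Stack=[( ( F] ptr=5 lookahead=) remaining=[) ) / num $]
Step 10: reduce T->F. Stack=[( ( T] ptr=5 lookahead=) remaining=[) ) / num $]
Step 11: reduce E->T. Stack=[( ( E] ptr=5 lookahead=) remaining=[) ) / num $]
Step 12: shift ). Stack=[( ( E )] ptr=6 lookahead=) remaining=[) / num $]
Step 13: reduce F->( E ). Stack=[( F] ptr=6 lookahead=) remaining=[) / num $]
Step 14: reduce T->F. Stack=[( T] ptr=6 lookahead=) remaining=[) / num $]
Step 15: reduce E->T. Stack=[( E] ptr=6 lookahead=) remaining=[) / num $]
Step 16: shift ). Stack=[( E )] ptr=7 lookahead=/ remaining=[/ num $]
Step 17: reduce F->( E ). Stack=[F] ptr=7 lookahead=/ remaining=[/ num $]
Step 18: reduce T->F. Stack=[T] ptr=7 lookahead=/ remaining=[/ num $]
Step 19: shift /. Stack=[T /] ptr=8 lookahead=num remaining=[num $]
Step 20: shift num. Stack=[T / num] ptr=9 lookahead=$ remaining=[$]
Step 21: reduce F->num. Stack=[T / F] ptr=9 lookahead=$ remaining=[$]
Step 22: reduce T->T / F. Stack=[T] ptr=9 lookahead=$ remaining=[$]

Answer: 9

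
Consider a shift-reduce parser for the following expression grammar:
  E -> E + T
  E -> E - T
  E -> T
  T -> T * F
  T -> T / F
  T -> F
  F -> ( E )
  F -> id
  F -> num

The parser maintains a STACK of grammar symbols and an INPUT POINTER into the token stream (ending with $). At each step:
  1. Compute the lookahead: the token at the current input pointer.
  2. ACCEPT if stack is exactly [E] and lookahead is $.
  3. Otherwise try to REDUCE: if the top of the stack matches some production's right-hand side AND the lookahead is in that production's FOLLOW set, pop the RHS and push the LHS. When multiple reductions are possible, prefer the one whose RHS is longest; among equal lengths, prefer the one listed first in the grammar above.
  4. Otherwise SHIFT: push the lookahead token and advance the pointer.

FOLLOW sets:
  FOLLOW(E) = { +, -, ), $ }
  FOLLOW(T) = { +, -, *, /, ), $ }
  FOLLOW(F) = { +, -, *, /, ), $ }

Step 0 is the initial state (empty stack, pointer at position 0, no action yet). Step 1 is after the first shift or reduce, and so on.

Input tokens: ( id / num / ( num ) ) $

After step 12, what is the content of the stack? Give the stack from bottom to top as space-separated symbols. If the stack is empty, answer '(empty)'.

Step 1: shift (. Stack=[(] ptr=1 lookahead=id remaining=[id / num / ( num ) ) $]
Step 2: shift id. Stack=[( id] ptr=2 lookahead=/ remaining=[/ num / ( num ) ) $]
Step 3: reduce F->id. Stack=[( F] ptr=2 lookahead=/ remaining=[/ num / ( num ) ) $]
Step 4: reduce T->F. Stack=[( T] ptr=2 lookahead=/ remaining=[/ num / ( num ) ) $]
Step 5: shift /. Stack=[( T /] ptr=3 lookahead=num remaining=[num / ( num ) ) $]
Step 6: shift num. Stack=[( T / num] ptr=4 lookahead=/ remaining=[/ ( num ) ) $]
Step 7: reduce F->num. Stack=[( T / F] ptr=4 lookahead=/ remaining=[/ ( num ) ) $]
Step 8: reduce T->T / F. Stack=[( T] ptr=4 lookahead=/ remaining=[/ ( num ) ) $]
Step 9: shift /. Stack=[( T /] ptr=5 lookahead=( remaining=[( num ) ) $]
Step 10: shift (. Stack=[( T / (] ptr=6 lookahead=num remaining=[num ) ) $]
Step 11: shift num. Stack=[( T / ( num] ptr=7 lookahead=) remaining=[) ) $]
Step 12: reduce F->num. Stack=[( T / ( F] ptr=7 lookahead=) remaining=[) ) $]

Answer: ( T / ( F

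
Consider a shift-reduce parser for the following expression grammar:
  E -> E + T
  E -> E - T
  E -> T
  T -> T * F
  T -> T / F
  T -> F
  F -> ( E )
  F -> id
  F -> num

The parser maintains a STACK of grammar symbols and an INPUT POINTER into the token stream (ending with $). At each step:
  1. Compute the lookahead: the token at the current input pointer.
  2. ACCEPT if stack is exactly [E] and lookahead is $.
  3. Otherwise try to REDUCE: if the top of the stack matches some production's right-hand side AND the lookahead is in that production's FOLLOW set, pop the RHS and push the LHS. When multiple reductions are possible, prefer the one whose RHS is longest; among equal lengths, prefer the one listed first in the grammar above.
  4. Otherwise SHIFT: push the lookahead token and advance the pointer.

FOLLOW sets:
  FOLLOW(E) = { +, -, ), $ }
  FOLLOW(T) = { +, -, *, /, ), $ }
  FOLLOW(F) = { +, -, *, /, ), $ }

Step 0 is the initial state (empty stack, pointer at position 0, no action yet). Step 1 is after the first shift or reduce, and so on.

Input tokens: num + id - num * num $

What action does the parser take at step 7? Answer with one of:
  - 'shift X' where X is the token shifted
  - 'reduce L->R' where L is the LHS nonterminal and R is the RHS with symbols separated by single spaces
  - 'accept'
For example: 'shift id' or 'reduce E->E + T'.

Answer: reduce F->id

Derivation:
Step 1: shift num. Stack=[num] ptr=1 lookahead=+ remaining=[+ id - num * num $]
Step 2: reduce F->num. Stack=[F] ptr=1 lookahead=+ remaining=[+ id - num * num $]
Step 3: reduce T->F. Stack=[T] ptr=1 lookahead=+ remaining=[+ id - num * num $]
Step 4: reduce E->T. Stack=[E] ptr=1 lookahead=+ remaining=[+ id - num * num $]
Step 5: shift +. Stack=[E +] ptr=2 lookahead=id remaining=[id - num * num $]
Step 6: shift id. Stack=[E + id] ptr=3 lookahead=- remaining=[- num * num $]
Step 7: reduce F->id. Stack=[E + F] ptr=3 lookahead=- remaining=[- num * num $]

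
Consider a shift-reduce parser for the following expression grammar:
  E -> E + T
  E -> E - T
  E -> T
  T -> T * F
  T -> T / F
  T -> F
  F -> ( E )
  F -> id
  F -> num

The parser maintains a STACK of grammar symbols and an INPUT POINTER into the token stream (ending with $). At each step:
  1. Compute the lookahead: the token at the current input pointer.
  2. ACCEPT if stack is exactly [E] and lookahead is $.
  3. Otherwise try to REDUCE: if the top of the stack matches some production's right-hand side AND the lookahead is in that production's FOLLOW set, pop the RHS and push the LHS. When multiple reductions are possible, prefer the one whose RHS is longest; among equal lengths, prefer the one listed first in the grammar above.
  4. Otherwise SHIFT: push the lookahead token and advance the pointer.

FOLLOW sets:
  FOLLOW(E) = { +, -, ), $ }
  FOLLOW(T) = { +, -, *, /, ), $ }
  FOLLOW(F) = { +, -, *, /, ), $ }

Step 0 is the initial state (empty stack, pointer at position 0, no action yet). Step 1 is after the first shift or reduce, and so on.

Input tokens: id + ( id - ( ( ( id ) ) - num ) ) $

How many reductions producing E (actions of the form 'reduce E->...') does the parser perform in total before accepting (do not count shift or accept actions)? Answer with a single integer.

Answer: 8

Derivation:
Step 1: shift id. Stack=[id] ptr=1 lookahead=+ remaining=[+ ( id - ( ( ( id ) ) - num ) ) $]
Step 2: reduce F->id. Stack=[F] ptr=1 lookahead=+ remaining=[+ ( id - ( ( ( id ) ) - num ) ) $]
Step 3: reduce T->F. Stack=[T] ptr=1 lookahead=+ remaining=[+ ( id - ( ( ( id ) ) - num ) ) $]
Step 4: reduce E->T. Stack=[E] ptr=1 lookahead=+ remaining=[+ ( id - ( ( ( id ) ) - num ) ) $]
Step 5: shift +. Stack=[E +] ptr=2 lookahead=( remaining=[( id - ( ( ( id ) ) - num ) ) $]
Step 6: shift (. Stack=[E + (] ptr=3 lookahead=id remaining=[id - ( ( ( id ) ) - num ) ) $]
Step 7: shift id. Stack=[E + ( id] ptr=4 lookahead=- remaining=[- ( ( ( id ) ) - num ) ) $]
Step 8: reduce F->id. Stack=[E + ( F] ptr=4 lookahead=- remaining=[- ( ( ( id ) ) - num ) ) $]
Step 9: reduce T->F. Stack=[E + ( T] ptr=4 lookahead=- remaining=[- ( ( ( id ) ) - num ) ) $]
Step 10: reduce E->T. Stack=[E + ( E] ptr=4 lookahead=- remaining=[- ( ( ( id ) ) - num ) ) $]
Step 11: shift -. Stack=[E + ( E -] ptr=5 lookahead=( remaining=[( ( ( id ) ) - num ) ) $]
Step 12: shift (. Stack=[E + ( E - (] ptr=6 lookahead=( remaining=[( ( id ) ) - num ) ) $]
Step 13: shift (. Stack=[E + ( E - ( (] ptr=7 lookahead=( remaining=[( id ) ) - num ) ) $]
Step 14: shift (. Stack=[E + ( E - ( ( (] ptr=8 lookahead=id remaining=[id ) ) - num ) ) $]
Step 15: shift id. Stack=[E + ( E - ( ( ( id] ptr=9 lookahead=) remaining=[) ) - num ) ) $]
Step 16: reduce F->id. Stack=[E + ( E - ( ( ( F] ptr=9 lookahead=) remaining=[) ) - num ) ) $]
Step 17: reduce T->F. Stack=[E + ( E - ( ( ( T] ptr=9 lookahead=) remaining=[) ) - num ) ) $]
Step 18: reduce E->T. Stack=[E + ( E - ( ( ( E] ptr=9 lookahead=) remaining=[) ) - num ) ) $]
Step 19: shift ). Stack=[E + ( E - ( ( ( E )] ptr=10 lookahead=) remaining=[) - num ) ) $]
Step 20: reduce F->( E ). Stack=[E + ( E - ( ( F] ptr=10 lookahead=) remaining=[) - num ) ) $]
Step 21: reduce T->F. Stack=[E + ( E - ( ( T] ptr=10 lookahead=) remaining=[) - num ) ) $]
Step 22: reduce E->T. Stack=[E + ( E - ( ( E] ptr=10 lookahead=) remaining=[) - num ) ) $]
Step 23: shift ). Stack=[E + ( E - ( ( E )] ptr=11 lookahead=- remaining=[- num ) ) $]
Step 24: reduce F->( E ). Stack=[E + ( E - ( F] ptr=11 lookahead=- remaining=[- num ) ) $]
Step 25: reduce T->F. Stack=[E + ( E - ( T] ptr=11 lookahead=- remaining=[- num ) ) $]
Step 26: reduce E->T. Stack=[E + ( E - ( E] ptr=11 lookahead=- remaining=[- num ) ) $]
Step 27: shift -. Stack=[E + ( E - ( E -] ptr=12 lookahead=num remaining=[num ) ) $]
Step 28: shift num. Stack=[E + ( E - ( E - num] ptr=13 lookahead=) remaining=[) ) $]
Step 29: reduce F->num. Stack=[E + ( E - ( E - F] ptr=13 lookahead=) remaining=[) ) $]
Step 30: reduce T->F. Stack=[E + ( E - ( E - T] ptr=13 lookahead=) remaining=[) ) $]
Step 31: reduce E->E - T. Stack=[E + ( E - ( E] ptr=13 lookahead=) remaining=[) ) $]
Step 32: shift ). Stack=[E + ( E - ( E )] ptr=14 lookahead=) remaining=[) $]
Step 33: reduce F->( E ). Stack=[E + ( E - F] ptr=14 lookahead=) remaining=[) $]
Step 34: reduce T->F. Stack=[E + ( E - T] ptr=14 lookahead=) remaining=[) $]
Step 35: reduce E->E - T. Stack=[E + ( E] ptr=14 lookahead=) remaining=[) $]
Step 36: shift ). Stack=[E + ( E )] ptr=15 lookahead=$ remaining=[$]
Step 37: reduce F->( E ). Stack=[E + F] ptr=15 lookahead=$ remaining=[$]
Step 38: reduce T->F. Stack=[E + T] ptr=15 lookahead=$ remaining=[$]
Step 39: reduce E->E + T. Stack=[E] ptr=15 lookahead=$ remaining=[$]
Step 40: accept. Stack=[E] ptr=15 lookahead=$ remaining=[$]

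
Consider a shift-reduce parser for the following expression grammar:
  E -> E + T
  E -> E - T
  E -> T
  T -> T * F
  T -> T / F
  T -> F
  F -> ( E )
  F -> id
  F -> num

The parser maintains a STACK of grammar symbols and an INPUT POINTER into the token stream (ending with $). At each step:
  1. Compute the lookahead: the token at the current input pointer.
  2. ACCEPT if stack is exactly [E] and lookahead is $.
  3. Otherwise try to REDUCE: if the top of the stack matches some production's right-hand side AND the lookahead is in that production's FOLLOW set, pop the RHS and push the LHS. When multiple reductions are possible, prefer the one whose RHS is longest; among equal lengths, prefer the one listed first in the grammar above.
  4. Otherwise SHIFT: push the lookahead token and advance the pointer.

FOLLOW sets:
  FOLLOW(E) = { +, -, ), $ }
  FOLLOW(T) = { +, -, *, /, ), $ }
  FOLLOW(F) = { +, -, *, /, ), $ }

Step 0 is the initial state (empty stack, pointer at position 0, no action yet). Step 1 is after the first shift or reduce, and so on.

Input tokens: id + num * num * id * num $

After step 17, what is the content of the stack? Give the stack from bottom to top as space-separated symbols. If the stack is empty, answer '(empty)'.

Step 1: shift id. Stack=[id] ptr=1 lookahead=+ remaining=[+ num * num * id * num $]
Step 2: reduce F->id. Stack=[F] ptr=1 lookahead=+ remaining=[+ num * num * id * num $]
Step 3: reduce T->F. Stack=[T] ptr=1 lookahead=+ remaining=[+ num * num * id * num $]
Step 4: reduce E->T. Stack=[E] ptr=1 lookahead=+ remaining=[+ num * num * id * num $]
Step 5: shift +. Stack=[E +] ptr=2 lookahead=num remaining=[num * num * id * num $]
Step 6: shift num. Stack=[E + num] ptr=3 lookahead=* remaining=[* num * id * num $]
Step 7: reduce F->num. Stack=[E + F] ptr=3 lookahead=* remaining=[* num * id * num $]
Step 8: reduce T->F. Stack=[E + T] ptr=3 lookahead=* remaining=[* num * id * num $]
Step 9: shift *. Stack=[E + T *] ptr=4 lookahead=num remaining=[num * id * num $]
Step 10: shift num. Stack=[E + T * num] ptr=5 lookahead=* remaining=[* id * num $]
Step 11: reduce F->num. Stack=[E + T * F] ptr=5 lookahead=* remaining=[* id * num $]
Step 12: reduce T->T * F. Stack=[E + T] ptr=5 lookahead=* remaining=[* id * num $]
Step 13: shift *. Stack=[E + T *] ptr=6 lookahead=id remaining=[id * num $]
Step 14: shift id. Stack=[E + T * id] ptr=7 lookahead=* remaining=[* num $]
Step 15: reduce F->id. Stack=[E + T * F] ptr=7 lookahead=* remaining=[* num $]
Step 16: reduce T->T * F. Stack=[E + T] ptr=7 lookahead=* remaining=[* num $]
Step 17: shift *. Stack=[E + T *] ptr=8 lookahead=num remaining=[num $]

Answer: E + T *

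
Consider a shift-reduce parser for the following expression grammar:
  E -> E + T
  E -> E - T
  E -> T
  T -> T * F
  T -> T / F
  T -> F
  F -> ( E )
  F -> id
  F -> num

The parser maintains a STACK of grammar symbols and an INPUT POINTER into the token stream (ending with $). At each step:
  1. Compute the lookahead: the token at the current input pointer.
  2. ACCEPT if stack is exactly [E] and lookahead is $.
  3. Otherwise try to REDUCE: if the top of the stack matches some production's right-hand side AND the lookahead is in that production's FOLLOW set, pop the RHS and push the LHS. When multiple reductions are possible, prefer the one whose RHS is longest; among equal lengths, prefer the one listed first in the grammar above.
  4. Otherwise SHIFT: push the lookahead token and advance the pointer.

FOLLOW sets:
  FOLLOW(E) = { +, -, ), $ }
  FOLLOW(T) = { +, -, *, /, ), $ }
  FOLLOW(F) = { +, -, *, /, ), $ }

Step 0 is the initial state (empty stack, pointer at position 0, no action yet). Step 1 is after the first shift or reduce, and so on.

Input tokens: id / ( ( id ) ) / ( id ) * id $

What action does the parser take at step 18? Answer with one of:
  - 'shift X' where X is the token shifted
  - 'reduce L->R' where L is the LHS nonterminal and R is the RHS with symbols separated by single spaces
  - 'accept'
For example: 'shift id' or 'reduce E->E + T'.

Answer: shift /

Derivation:
Step 1: shift id. Stack=[id] ptr=1 lookahead=/ remaining=[/ ( ( id ) ) / ( id ) * id $]
Step 2: reduce F->id. Stack=[F] ptr=1 lookahead=/ remaining=[/ ( ( id ) ) / ( id ) * id $]
Step 3: reduce T->F. Stack=[T] ptr=1 lookahead=/ remaining=[/ ( ( id ) ) / ( id ) * id $]
Step 4: shift /. Stack=[T /] ptr=2 lookahead=( remaining=[( ( id ) ) / ( id ) * id $]
Step 5: shift (. Stack=[T / (] ptr=3 lookahead=( remaining=[( id ) ) / ( id ) * id $]
Step 6: shift (. Stack=[T / ( (] ptr=4 lookahead=id remaining=[id ) ) / ( id ) * id $]
Step 7: shift id. Stack=[T / ( ( id] ptr=5 lookahead=) remaining=[) ) / ( id ) * id $]
Step 8: reduce F->id. Stack=[T / ( ( F] ptr=5 lookahead=) remaining=[) ) / ( id ) * id $]
Step 9: reduce T->F. Stack=[T / ( ( T] ptr=5 lookahead=) remaining=[) ) / ( id ) * id $]
Step 10: reduce E->T. Stack=[T / ( ( E] ptr=5 lookahead=) remaining=[) ) / ( id ) * id $]
Step 11: shift ). Stack=[T / ( ( E )] ptr=6 lookahead=) remaining=[) / ( id ) * id $]
Step 12: reduce F->( E ). Stack=[T / ( F] ptr=6 lookahead=) remaining=[) / ( id ) * id $]
Step 13: reduce T->F. Stack=[T / ( T] ptr=6 lookahead=) remaining=[) / ( id ) * id $]
Step 14: reduce E->T. Stack=[T / ( E] ptr=6 lookahead=) remaining=[) / ( id ) * id $]
Step 15: shift ). Stack=[T / ( E )] ptr=7 lookahead=/ remaining=[/ ( id ) * id $]
Step 16: reduce F->( E ). Stack=[T / F] ptr=7 lookahead=/ remaining=[/ ( id ) * id $]
Step 17: reduce T->T / F. Stack=[T] ptr=7 lookahead=/ remaining=[/ ( id ) * id $]
Step 18: shift /. Stack=[T /] ptr=8 lookahead=( remaining=[( id ) * id $]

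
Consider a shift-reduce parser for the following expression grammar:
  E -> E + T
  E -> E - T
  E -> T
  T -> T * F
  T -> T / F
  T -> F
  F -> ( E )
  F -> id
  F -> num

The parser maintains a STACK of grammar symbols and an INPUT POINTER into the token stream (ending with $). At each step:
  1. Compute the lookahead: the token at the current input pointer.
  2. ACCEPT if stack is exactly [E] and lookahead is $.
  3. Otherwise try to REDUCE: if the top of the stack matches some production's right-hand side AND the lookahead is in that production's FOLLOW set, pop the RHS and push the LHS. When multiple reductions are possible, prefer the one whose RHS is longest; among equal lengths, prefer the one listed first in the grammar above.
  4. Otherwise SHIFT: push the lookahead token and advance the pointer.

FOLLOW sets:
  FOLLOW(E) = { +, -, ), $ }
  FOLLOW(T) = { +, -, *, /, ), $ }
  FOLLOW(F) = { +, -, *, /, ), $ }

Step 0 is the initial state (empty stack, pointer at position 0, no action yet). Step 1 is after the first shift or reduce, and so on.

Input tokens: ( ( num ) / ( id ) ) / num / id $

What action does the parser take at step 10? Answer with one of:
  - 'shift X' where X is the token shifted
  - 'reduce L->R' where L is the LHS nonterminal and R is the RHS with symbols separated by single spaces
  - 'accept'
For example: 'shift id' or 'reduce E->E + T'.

Step 1: shift (. Stack=[(] ptr=1 lookahead=( remaining=[( num ) / ( id ) ) / num / id $]
Step 2: shift (. Stack=[( (] ptr=2 lookahead=num remaining=[num ) / ( id ) ) / num / id $]
Step 3: shift num. Stack=[( ( num] ptr=3 lookahead=) remaining=[) / ( id ) ) / num / id $]
Step 4: reduce F->num. Stack=[( ( F] ptr=3 lookahead=) remaining=[) / ( id ) ) / num / id $]
Step 5: reduce T->F. Stack=[( ( T] ptr=3 lookahead=) remaining=[) / ( id ) ) / num / id $]
Step 6: reduce E->T. Stack=[( ( E] ptr=3 lookahead=) remaining=[) / ( id ) ) / num / id $]
Step 7: shift ). Stack=[( ( E )] ptr=4 lookahead=/ remaining=[/ ( id ) ) / num / id $]
Step 8: reduce F->( E ). Stack=[( F] ptr=4 lookahead=/ remaining=[/ ( id ) ) / num / id $]
Step 9: reduce T->F. Stack=[( T] ptr=4 lookahead=/ remaining=[/ ( id ) ) / num / id $]
Step 10: shift /. Stack=[( T /] ptr=5 lookahead=( remaining=[( id ) ) / num / id $]

Answer: shift /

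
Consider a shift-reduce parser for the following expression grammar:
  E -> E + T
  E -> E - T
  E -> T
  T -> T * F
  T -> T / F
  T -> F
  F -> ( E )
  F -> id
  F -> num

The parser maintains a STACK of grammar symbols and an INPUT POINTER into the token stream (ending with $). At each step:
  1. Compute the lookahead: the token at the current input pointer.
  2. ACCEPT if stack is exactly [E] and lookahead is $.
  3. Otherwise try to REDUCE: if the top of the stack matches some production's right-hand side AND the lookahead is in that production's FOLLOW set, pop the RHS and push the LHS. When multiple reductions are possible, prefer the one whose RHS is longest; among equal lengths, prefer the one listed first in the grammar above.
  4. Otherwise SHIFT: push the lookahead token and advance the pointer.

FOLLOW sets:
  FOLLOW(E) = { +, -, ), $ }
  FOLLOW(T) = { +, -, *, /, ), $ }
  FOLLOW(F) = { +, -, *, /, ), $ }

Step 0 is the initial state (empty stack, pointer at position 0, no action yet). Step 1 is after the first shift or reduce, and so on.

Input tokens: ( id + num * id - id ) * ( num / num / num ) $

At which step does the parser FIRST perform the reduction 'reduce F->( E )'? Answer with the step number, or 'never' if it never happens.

Step 1: shift (. Stack=[(] ptr=1 lookahead=id remaining=[id + num * id - id ) * ( num / num / num ) $]
Step 2: shift id. Stack=[( id] ptr=2 lookahead=+ remaining=[+ num * id - id ) * ( num / num / num ) $]
Step 3: reduce F->id. Stack=[( F] ptr=2 lookahead=+ remaining=[+ num * id - id ) * ( num / num / num ) $]
Step 4: reduce T->F. Stack=[( T] ptr=2 lookahead=+ remaining=[+ num * id - id ) * ( num / num / num ) $]
Step 5: reduce E->T. Stack=[( E] ptr=2 lookahead=+ remaining=[+ num * id - id ) * ( num / num / num ) $]
Step 6: shift +. Stack=[( E +] ptr=3 lookahead=num remaining=[num * id - id ) * ( num / num / num ) $]
Step 7: shift num. Stack=[( E + num] ptr=4 lookahead=* remaining=[* id - id ) * ( num / num / num ) $]
Step 8: reduce F->num. Stack=[( E + F] ptr=4 lookahead=* remaining=[* id - id ) * ( num / num / num ) $]
Step 9: reduce T->F. Stack=[( E + T] ptr=4 lookahead=* remaining=[* id - id ) * ( num / num / num ) $]
Step 10: shift *. Stack=[( E + T *] ptr=5 lookahead=id remaining=[id - id ) * ( num / num / num ) $]
Step 11: shift id. Stack=[( E + T * id] ptr=6 lookahead=- remaining=[- id ) * ( num / num / num ) $]
Step 12: reduce F->id. Stack=[( E + T * F] ptr=6 lookahead=- remaining=[- id ) * ( num / num / num ) $]
Step 13: reduce T->T * F. Stack=[( E + T] ptr=6 lookahead=- remaining=[- id ) * ( num / num / num ) $]
Step 14: reduce E->E + T. Stack=[( E] ptr=6 lookahead=- remaining=[- id ) * ( num / num / num ) $]
Step 15: shift -. Stack=[( E -] ptr=7 lookahead=id remaining=[id ) * ( num / num / num ) $]
Step 16: shift id. Stack=[( E - id] ptr=8 lookahead=) remaining=[) * ( num / num / num ) $]
Step 17: reduce F->id. Stack=[( E - F] ptr=8 lookahead=) remaining=[) * ( num / num / num ) $]
Step 18: reduce T->F. Stack=[( E - T] ptr=8 lookahead=) remaining=[) * ( num / num / num ) $]
Step 19: reduce E->E - T. Stack=[( E] ptr=8 lookahead=) remaining=[) * ( num / num / num ) $]
Step 20: shift ). Stack=[( E )] ptr=9 lookahead=* remaining=[* ( num / num / num ) $]
Step 21: reduce F->( E ). Stack=[F] ptr=9 lookahead=* remaining=[* ( num / num / num ) $]

Answer: 21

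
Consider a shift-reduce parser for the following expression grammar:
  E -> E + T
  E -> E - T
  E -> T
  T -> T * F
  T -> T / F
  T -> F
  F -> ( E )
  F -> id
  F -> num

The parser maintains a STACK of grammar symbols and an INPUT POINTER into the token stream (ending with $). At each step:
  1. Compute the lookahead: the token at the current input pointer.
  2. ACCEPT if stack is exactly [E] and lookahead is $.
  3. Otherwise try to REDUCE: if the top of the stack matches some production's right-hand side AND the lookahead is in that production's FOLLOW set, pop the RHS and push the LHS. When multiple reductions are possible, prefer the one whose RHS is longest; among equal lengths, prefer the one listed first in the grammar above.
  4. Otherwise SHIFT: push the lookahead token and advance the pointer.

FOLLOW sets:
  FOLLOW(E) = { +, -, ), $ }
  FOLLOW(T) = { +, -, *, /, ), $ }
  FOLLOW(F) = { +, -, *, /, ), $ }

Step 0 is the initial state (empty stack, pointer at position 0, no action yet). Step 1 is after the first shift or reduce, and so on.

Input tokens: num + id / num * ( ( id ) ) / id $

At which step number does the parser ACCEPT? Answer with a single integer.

Answer: 32

Derivation:
Step 1: shift num. Stack=[num] ptr=1 lookahead=+ remaining=[+ id / num * ( ( id ) ) / id $]
Step 2: reduce F->num. Stack=[F] ptr=1 lookahead=+ remaining=[+ id / num * ( ( id ) ) / id $]
Step 3: reduce T->F. Stack=[T] ptr=1 lookahead=+ remaining=[+ id / num * ( ( id ) ) / id $]
Step 4: reduce E->T. Stack=[E] ptr=1 lookahead=+ remaining=[+ id / num * ( ( id ) ) / id $]
Step 5: shift +. Stack=[E +] ptr=2 lookahead=id remaining=[id / num * ( ( id ) ) / id $]
Step 6: shift id. Stack=[E + id] ptr=3 lookahead=/ remaining=[/ num * ( ( id ) ) / id $]
Step 7: reduce F->id. Stack=[E + F] ptr=3 lookahead=/ remaining=[/ num * ( ( id ) ) / id $]
Step 8: reduce T->F. Stack=[E + T] ptr=3 lookahead=/ remaining=[/ num * ( ( id ) ) / id $]
Step 9: shift /. Stack=[E + T /] ptr=4 lookahead=num remaining=[num * ( ( id ) ) / id $]
Step 10: shift num. Stack=[E + T / num] ptr=5 lookahead=* remaining=[* ( ( id ) ) / id $]
Step 11: reduce F->num. Stack=[E + T / F] ptr=5 lookahead=* remaining=[* ( ( id ) ) / id $]
Step 12: reduce T->T / F. Stack=[E + T] ptr=5 lookahead=* remaining=[* ( ( id ) ) / id $]
Step 13: shift *. Stack=[E + T *] ptr=6 lookahead=( remaining=[( ( id ) ) / id $]
Step 14: shift (. Stack=[E + T * (] ptr=7 lookahead=( remaining=[( id ) ) / id $]
Step 15: shift (. Stack=[E + T * ( (] ptr=8 lookahead=id remaining=[id ) ) / id $]
Step 16: shift id. Stack=[E + T * ( ( id] ptr=9 lookahead=) remaining=[) ) / id $]
Step 17: reduce F->id. Stack=[E + T * ( ( F] ptr=9 lookahead=) remaining=[) ) / id $]
Step 18: reduce T->F. Stack=[E + T * ( ( T] ptr=9 lookahead=) remaining=[) ) / id $]
Step 19: reduce E->T. Stack=[E + T * ( ( E] ptr=9 lookahead=) remaining=[) ) / id $]
Step 20: shift ). Stack=[E + T * ( ( E )] ptr=10 lookahead=) remaining=[) / id $]
Step 21: reduce F->( E ). Stack=[E + T * ( F] ptr=10 lookahead=) remaining=[) / id $]
Step 22: reduce T->F. Stack=[E + T * ( T] ptr=10 lookahead=) remaining=[) / id $]
Step 23: reduce E->T. Stack=[E + T * ( E] ptr=10 lookahead=) remaining=[) / id $]
Step 24: shift ). Stack=[E + T * ( E )] ptr=11 lookahead=/ remaining=[/ id $]
Step 25: reduce F->( E ). Stack=[E + T * F] ptr=11 lookahead=/ remaining=[/ id $]
Step 26: reduce T->T * F. Stack=[E + T] ptr=11 lookahead=/ remaining=[/ id $]
Step 27: shift /. Stack=[E + T /] ptr=12 lookahead=id remaining=[id $]
Step 28: shift id. Stack=[E + T / id] ptr=13 lookahead=$ remaining=[$]
Step 29: reduce F->id. Stack=[E + T / F] ptr=13 lookahead=$ remaining=[$]
Step 30: reduce T->T / F. Stack=[E + T] ptr=13 lookahead=$ remaining=[$]
Step 31: reduce E->E + T. Stack=[E] ptr=13 lookahead=$ remaining=[$]
Step 32: accept. Stack=[E] ptr=13 lookahead=$ remaining=[$]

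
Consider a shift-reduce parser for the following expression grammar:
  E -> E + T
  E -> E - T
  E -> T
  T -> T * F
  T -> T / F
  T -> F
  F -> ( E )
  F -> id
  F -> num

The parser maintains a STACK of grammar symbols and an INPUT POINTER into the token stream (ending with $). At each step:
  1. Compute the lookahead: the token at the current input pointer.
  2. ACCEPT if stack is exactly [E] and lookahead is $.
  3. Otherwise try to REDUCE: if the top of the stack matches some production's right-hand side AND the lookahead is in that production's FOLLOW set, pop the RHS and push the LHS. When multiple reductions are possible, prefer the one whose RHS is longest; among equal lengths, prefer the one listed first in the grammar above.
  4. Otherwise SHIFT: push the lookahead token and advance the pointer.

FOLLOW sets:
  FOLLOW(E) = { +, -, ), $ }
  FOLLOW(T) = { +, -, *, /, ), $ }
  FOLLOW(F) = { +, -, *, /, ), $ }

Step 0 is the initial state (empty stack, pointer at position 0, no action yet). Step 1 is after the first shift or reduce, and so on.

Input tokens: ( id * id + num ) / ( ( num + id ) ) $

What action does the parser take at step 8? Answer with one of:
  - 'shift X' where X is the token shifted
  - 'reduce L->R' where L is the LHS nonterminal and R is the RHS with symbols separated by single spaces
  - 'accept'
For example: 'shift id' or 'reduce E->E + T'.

Answer: reduce T->T * F

Derivation:
Step 1: shift (. Stack=[(] ptr=1 lookahead=id remaining=[id * id + num ) / ( ( num + id ) ) $]
Step 2: shift id. Stack=[( id] ptr=2 lookahead=* remaining=[* id + num ) / ( ( num + id ) ) $]
Step 3: reduce F->id. Stack=[( F] ptr=2 lookahead=* remaining=[* id + num ) / ( ( num + id ) ) $]
Step 4: reduce T->F. Stack=[( T] ptr=2 lookahead=* remaining=[* id + num ) / ( ( num + id ) ) $]
Step 5: shift *. Stack=[( T *] ptr=3 lookahead=id remaining=[id + num ) / ( ( num + id ) ) $]
Step 6: shift id. Stack=[( T * id] ptr=4 lookahead=+ remaining=[+ num ) / ( ( num + id ) ) $]
Step 7: reduce F->id. Stack=[( T * F] ptr=4 lookahead=+ remaining=[+ num ) / ( ( num + id ) ) $]
Step 8: reduce T->T * F. Stack=[( T] ptr=4 lookahead=+ remaining=[+ num ) / ( ( num + id ) ) $]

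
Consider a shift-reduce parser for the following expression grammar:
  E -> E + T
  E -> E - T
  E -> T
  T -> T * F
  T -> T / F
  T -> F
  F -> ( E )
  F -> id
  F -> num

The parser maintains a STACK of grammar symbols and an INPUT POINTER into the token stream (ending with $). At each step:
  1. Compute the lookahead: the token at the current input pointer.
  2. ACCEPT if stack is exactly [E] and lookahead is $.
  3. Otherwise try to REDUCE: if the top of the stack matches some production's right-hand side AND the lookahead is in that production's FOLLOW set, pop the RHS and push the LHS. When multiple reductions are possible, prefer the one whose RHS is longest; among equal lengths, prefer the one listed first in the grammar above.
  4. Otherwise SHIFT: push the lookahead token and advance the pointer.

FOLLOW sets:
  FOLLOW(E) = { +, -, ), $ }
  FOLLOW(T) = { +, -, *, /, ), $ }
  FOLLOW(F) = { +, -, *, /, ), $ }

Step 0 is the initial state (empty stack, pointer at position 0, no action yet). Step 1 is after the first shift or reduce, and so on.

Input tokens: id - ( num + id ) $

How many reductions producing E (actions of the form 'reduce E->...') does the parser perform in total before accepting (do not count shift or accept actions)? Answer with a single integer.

Answer: 4

Derivation:
Step 1: shift id. Stack=[id] ptr=1 lookahead=- remaining=[- ( num + id ) $]
Step 2: reduce F->id. Stack=[F] ptr=1 lookahead=- remaining=[- ( num + id ) $]
Step 3: reduce T->F. Stack=[T] ptr=1 lookahead=- remaining=[- ( num + id ) $]
Step 4: reduce E->T. Stack=[E] ptr=1 lookahead=- remaining=[- ( num + id ) $]
Step 5: shift -. Stack=[E -] ptr=2 lookahead=( remaining=[( num + id ) $]
Step 6: shift (. Stack=[E - (] ptr=3 lookahead=num remaining=[num + id ) $]
Step 7: shift num. Stack=[E - ( num] ptr=4 lookahead=+ remaining=[+ id ) $]
Step 8: reduce F->num. Stack=[E - ( F] ptr=4 lookahead=+ remaining=[+ id ) $]
Step 9: reduce T->F. Stack=[E - ( T] ptr=4 lookahead=+ remaining=[+ id ) $]
Step 10: reduce E->T. Stack=[E - ( E] ptr=4 lookahead=+ remaining=[+ id ) $]
Step 11: shift +. Stack=[E - ( E +] ptr=5 lookahead=id remaining=[id ) $]
Step 12: shift id. Stack=[E - ( E + id] ptr=6 lookahead=) remaining=[) $]
Step 13: reduce F->id. Stack=[E - ( E + F] ptr=6 lookahead=) remaining=[) $]
Step 14: reduce T->F. Stack=[E - ( E + T] ptr=6 lookahead=) remaining=[) $]
Step 15: reduce E->E + T. Stack=[E - ( E] ptr=6 lookahead=) remaining=[) $]
Step 16: shift ). Stack=[E - ( E )] ptr=7 lookahead=$ remaining=[$]
Step 17: reduce F->( E ). Stack=[E - F] ptr=7 lookahead=$ remaining=[$]
Step 18: reduce T->F. Stack=[E - T] ptr=7 lookahead=$ remaining=[$]
Step 19: reduce E->E - T. Stack=[E] ptr=7 lookahead=$ remaining=[$]
Step 20: accept. Stack=[E] ptr=7 lookahead=$ remaining=[$]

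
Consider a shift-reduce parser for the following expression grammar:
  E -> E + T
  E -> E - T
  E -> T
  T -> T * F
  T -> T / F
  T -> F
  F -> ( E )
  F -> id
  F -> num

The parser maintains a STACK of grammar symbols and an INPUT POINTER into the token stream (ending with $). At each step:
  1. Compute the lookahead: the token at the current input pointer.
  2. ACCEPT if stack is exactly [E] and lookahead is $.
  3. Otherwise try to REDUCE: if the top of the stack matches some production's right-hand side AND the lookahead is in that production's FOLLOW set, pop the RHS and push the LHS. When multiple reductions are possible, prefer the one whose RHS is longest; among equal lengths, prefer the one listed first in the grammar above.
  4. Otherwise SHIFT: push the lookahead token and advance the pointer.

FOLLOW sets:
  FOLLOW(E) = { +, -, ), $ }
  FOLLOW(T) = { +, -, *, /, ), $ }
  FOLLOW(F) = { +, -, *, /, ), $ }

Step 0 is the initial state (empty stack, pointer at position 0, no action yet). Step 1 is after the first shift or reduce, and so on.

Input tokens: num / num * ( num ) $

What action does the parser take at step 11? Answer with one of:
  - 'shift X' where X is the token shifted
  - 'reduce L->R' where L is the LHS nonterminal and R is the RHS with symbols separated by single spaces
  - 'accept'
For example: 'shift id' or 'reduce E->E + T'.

Answer: reduce F->num

Derivation:
Step 1: shift num. Stack=[num] ptr=1 lookahead=/ remaining=[/ num * ( num ) $]
Step 2: reduce F->num. Stack=[F] ptr=1 lookahead=/ remaining=[/ num * ( num ) $]
Step 3: reduce T->F. Stack=[T] ptr=1 lookahead=/ remaining=[/ num * ( num ) $]
Step 4: shift /. Stack=[T /] ptr=2 lookahead=num remaining=[num * ( num ) $]
Step 5: shift num. Stack=[T / num] ptr=3 lookahead=* remaining=[* ( num ) $]
Step 6: reduce F->num. Stack=[T / F] ptr=3 lookahead=* remaining=[* ( num ) $]
Step 7: reduce T->T / F. Stack=[T] ptr=3 lookahead=* remaining=[* ( num ) $]
Step 8: shift *. Stack=[T *] ptr=4 lookahead=( remaining=[( num ) $]
Step 9: shift (. Stack=[T * (] ptr=5 lookahead=num remaining=[num ) $]
Step 10: shift num. Stack=[T * ( num] ptr=6 lookahead=) remaining=[) $]
Step 11: reduce F->num. Stack=[T * ( F] ptr=6 lookahead=) remaining=[) $]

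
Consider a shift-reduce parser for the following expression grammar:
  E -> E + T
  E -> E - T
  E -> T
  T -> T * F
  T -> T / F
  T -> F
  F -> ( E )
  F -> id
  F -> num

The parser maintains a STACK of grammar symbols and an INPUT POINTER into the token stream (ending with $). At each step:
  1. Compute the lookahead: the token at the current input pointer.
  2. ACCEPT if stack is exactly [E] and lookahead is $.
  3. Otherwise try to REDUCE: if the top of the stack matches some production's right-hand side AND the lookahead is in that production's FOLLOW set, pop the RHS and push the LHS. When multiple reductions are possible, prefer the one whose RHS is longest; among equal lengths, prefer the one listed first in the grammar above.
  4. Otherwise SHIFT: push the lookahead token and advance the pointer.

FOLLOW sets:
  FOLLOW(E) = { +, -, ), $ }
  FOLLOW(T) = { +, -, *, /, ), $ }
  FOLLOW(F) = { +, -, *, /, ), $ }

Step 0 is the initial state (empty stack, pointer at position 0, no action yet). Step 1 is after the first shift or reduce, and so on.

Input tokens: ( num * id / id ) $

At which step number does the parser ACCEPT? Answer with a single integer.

Step 1: shift (. Stack=[(] ptr=1 lookahead=num remaining=[num * id / id ) $]
Step 2: shift num. Stack=[( num] ptr=2 lookahead=* remaining=[* id / id ) $]
Step 3: reduce F->num. Stack=[( F] ptr=2 lookahead=* remaining=[* id / id ) $]
Step 4: reduce T->F. Stack=[( T] ptr=2 lookahead=* remaining=[* id / id ) $]
Step 5: shift *. Stack=[( T *] ptr=3 lookahead=id remaining=[id / id ) $]
Step 6: shift id. Stack=[( T * id] ptr=4 lookahead=/ remaining=[/ id ) $]
Step 7: reduce F->id. Stack=[( T * F] ptr=4 lookahead=/ remaining=[/ id ) $]
Step 8: reduce T->T * F. Stack=[( T] ptr=4 lookahead=/ remaining=[/ id ) $]
Step 9: shift /. Stack=[( T /] ptr=5 lookahead=id remaining=[id ) $]
Step 10: shift id. Stack=[( T / id] ptr=6 lookahead=) remaining=[) $]
Step 11: reduce F->id. Stack=[( T / F] ptr=6 lookahead=) remaining=[) $]
Step 12: reduce T->T / F. Stack=[( T] ptr=6 lookahead=) remaining=[) $]
Step 13: reduce E->T. Stack=[( E] ptr=6 lookahead=) remaining=[) $]
Step 14: shift ). Stack=[( E )] ptr=7 lookahead=$ remaining=[$]
Step 15: reduce F->( E ). Stack=[F] ptr=7 lookahead=$ remaining=[$]
Step 16: reduce T->F. Stack=[T] ptr=7 lookahead=$ remaining=[$]
Step 17: reduce E->T. Stack=[E] ptr=7 lookahead=$ remaining=[$]
Step 18: accept. Stack=[E] ptr=7 lookahead=$ remaining=[$]

Answer: 18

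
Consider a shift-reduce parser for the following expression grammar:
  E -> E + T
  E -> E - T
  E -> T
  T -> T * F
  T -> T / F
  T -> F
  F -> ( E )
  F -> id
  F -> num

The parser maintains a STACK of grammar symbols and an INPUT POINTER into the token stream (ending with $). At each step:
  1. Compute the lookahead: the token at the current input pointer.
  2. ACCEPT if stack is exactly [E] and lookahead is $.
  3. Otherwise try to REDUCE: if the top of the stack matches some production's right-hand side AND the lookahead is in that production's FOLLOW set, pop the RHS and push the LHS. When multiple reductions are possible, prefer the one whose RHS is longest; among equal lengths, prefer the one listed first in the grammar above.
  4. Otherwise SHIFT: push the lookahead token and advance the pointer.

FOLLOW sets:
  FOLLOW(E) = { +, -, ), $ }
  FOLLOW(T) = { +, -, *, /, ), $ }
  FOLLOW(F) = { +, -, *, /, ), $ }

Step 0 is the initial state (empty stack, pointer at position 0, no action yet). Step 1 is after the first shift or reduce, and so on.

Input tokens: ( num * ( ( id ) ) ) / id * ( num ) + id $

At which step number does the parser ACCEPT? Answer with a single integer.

Answer: 42

Derivation:
Step 1: shift (. Stack=[(] ptr=1 lookahead=num remaining=[num * ( ( id ) ) ) / id * ( num ) + id $]
Step 2: shift num. Stack=[( num] ptr=2 lookahead=* remaining=[* ( ( id ) ) ) / id * ( num ) + id $]
Step 3: reduce F->num. Stack=[( F] ptr=2 lookahead=* remaining=[* ( ( id ) ) ) / id * ( num ) + id $]
Step 4: reduce T->F. Stack=[( T] ptr=2 lookahead=* remaining=[* ( ( id ) ) ) / id * ( num ) + id $]
Step 5: shift *. Stack=[( T *] ptr=3 lookahead=( remaining=[( ( id ) ) ) / id * ( num ) + id $]
Step 6: shift (. Stack=[( T * (] ptr=4 lookahead=( remaining=[( id ) ) ) / id * ( num ) + id $]
Step 7: shift (. Stack=[( T * ( (] ptr=5 lookahead=id remaining=[id ) ) ) / id * ( num ) + id $]
Step 8: shift id. Stack=[( T * ( ( id] ptr=6 lookahead=) remaining=[) ) ) / id * ( num ) + id $]
Step 9: reduce F->id. Stack=[( T * ( ( F] ptr=6 lookahead=) remaining=[) ) ) / id * ( num ) + id $]
Step 10: reduce T->F. Stack=[( T * ( ( T] ptr=6 lookahead=) remaining=[) ) ) / id * ( num ) + id $]
Step 11: reduce E->T. Stack=[( T * ( ( E] ptr=6 lookahead=) remaining=[) ) ) / id * ( num ) + id $]
Step 12: shift ). Stack=[( T * ( ( E )] ptr=7 lookahead=) remaining=[) ) / id * ( num ) + id $]
Step 13: reduce F->( E ). Stack=[( T * ( F] ptr=7 lookahead=) remaining=[) ) / id * ( num ) + id $]
Step 14: reduce T->F. Stack=[( T * ( T] ptr=7 lookahead=) remaining=[) ) / id * ( num ) + id $]
Step 15: reduce E->T. Stack=[( T * ( E] ptr=7 lookahead=) remaining=[) ) / id * ( num ) + id $]
Step 16: shift ). Stack=[( T * ( E )] ptr=8 lookahead=) remaining=[) / id * ( num ) + id $]
Step 17: reduce F->( E ). Stack=[( T * F] ptr=8 lookahead=) remaining=[) / id * ( num ) + id $]
Step 18: reduce T->T * F. Stack=[( T] ptr=8 lookahead=) remaining=[) / id * ( num ) + id $]
Step 19: reduce E->T. Stack=[( E] ptr=8 lookahead=) remaining=[) / id * ( num ) + id $]
Step 20: shift ). Stack=[( E )] ptr=9 lookahead=/ remaining=[/ id * ( num ) + id $]
Step 21: reduce F->( E ). Stack=[F] ptr=9 lookahead=/ remaining=[/ id * ( num ) + id $]
Step 22: reduce T->F. Stack=[T] ptr=9 lookahead=/ remaining=[/ id * ( num ) + id $]
Step 23: shift /. Stack=[T /] ptr=10 lookahead=id remaining=[id * ( num ) + id $]
Step 24: shift id. Stack=[T / id] ptr=11 lookahead=* remaining=[* ( num ) + id $]
Step 25: reduce F->id. Stack=[T / F] ptr=11 lookahead=* remaining=[* ( num ) + id $]
Step 26: reduce T->T / F. Stack=[T] ptr=11 lookahead=* remaining=[* ( num ) + id $]
Step 27: shift *. Stack=[T *] ptr=12 lookahead=( remaining=[( num ) + id $]
Step 28: shift (. Stack=[T * (] ptr=13 lookahead=num remaining=[num ) + id $]
Step 29: shift num. Stack=[T * ( num] ptr=14 lookahead=) remaining=[) + id $]
Step 30: reduce F->num. Stack=[T * ( F] ptr=14 lookahead=) remaining=[) + id $]
Step 31: reduce T->F. Stack=[T * ( T] ptr=14 lookahead=) remaining=[) + id $]
Step 32: reduce E->T. Stack=[T * ( E] ptr=14 lookahead=) remaining=[) + id $]
Step 33: shift ). Stack=[T * ( E )] ptr=15 lookahead=+ remaining=[+ id $]
Step 34: reduce F->( E ). Stack=[T * F] ptr=15 lookahead=+ remaining=[+ id $]
Step 35: reduce T->T * F. Stack=[T] ptr=15 lookahead=+ remaining=[+ id $]
Step 36: reduce E->T. Stack=[E] ptr=15 lookahead=+ remaining=[+ id $]
Step 37: shift +. Stack=[E +] ptr=16 lookahead=id remaining=[id $]
Step 38: shift id. Stack=[E + id] ptr=17 lookahead=$ remaining=[$]
Step 39: reduce F->id. Stack=[E + F] ptr=17 lookahead=$ remaining=[$]
Step 40: reduce T->F. Stack=[E + T] ptr=17 lookahead=$ remaining=[$]
Step 41: reduce E->E + T. Stack=[E] ptr=17 lookahead=$ remaining=[$]
Step 42: accept. Stack=[E] ptr=17 lookahead=$ remaining=[$]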